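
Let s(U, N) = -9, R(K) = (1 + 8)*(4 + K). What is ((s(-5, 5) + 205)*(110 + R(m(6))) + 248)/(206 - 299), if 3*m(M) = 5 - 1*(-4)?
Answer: -34156/93 ≈ -367.27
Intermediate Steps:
m(M) = 3 (m(M) = (5 - 1*(-4))/3 = (5 + 4)/3 = (⅓)*9 = 3)
R(K) = 36 + 9*K (R(K) = 9*(4 + K) = 36 + 9*K)
((s(-5, 5) + 205)*(110 + R(m(6))) + 248)/(206 - 299) = ((-9 + 205)*(110 + (36 + 9*3)) + 248)/(206 - 299) = (196*(110 + (36 + 27)) + 248)/(-93) = (196*(110 + 63) + 248)*(-1/93) = (196*173 + 248)*(-1/93) = (33908 + 248)*(-1/93) = 34156*(-1/93) = -34156/93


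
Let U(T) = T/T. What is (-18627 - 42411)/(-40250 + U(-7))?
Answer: 61038/40249 ≈ 1.5165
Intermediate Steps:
U(T) = 1
(-18627 - 42411)/(-40250 + U(-7)) = (-18627 - 42411)/(-40250 + 1) = -61038/(-40249) = -61038*(-1/40249) = 61038/40249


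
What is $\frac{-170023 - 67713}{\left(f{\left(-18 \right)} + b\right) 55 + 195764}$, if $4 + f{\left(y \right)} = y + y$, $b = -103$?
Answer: $- \frac{237736}{187899} \approx -1.2652$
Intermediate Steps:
$f{\left(y \right)} = -4 + 2 y$ ($f{\left(y \right)} = -4 + \left(y + y\right) = -4 + 2 y$)
$\frac{-170023 - 67713}{\left(f{\left(-18 \right)} + b\right) 55 + 195764} = \frac{-170023 - 67713}{\left(\left(-4 + 2 \left(-18\right)\right) - 103\right) 55 + 195764} = - \frac{237736}{\left(\left(-4 - 36\right) - 103\right) 55 + 195764} = - \frac{237736}{\left(-40 - 103\right) 55 + 195764} = - \frac{237736}{\left(-143\right) 55 + 195764} = - \frac{237736}{-7865 + 195764} = - \frac{237736}{187899}$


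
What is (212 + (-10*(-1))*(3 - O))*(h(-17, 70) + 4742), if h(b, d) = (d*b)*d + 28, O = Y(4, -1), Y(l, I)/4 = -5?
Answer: -34710260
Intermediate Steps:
Y(l, I) = -20 (Y(l, I) = 4*(-5) = -20)
O = -20
h(b, d) = 28 + b*d² (h(b, d) = (b*d)*d + 28 = b*d² + 28 = 28 + b*d²)
(212 + (-10*(-1))*(3 - O))*(h(-17, 70) + 4742) = (212 + (-10*(-1))*(3 - 1*(-20)))*((28 - 17*70²) + 4742) = (212 + 10*(3 + 20))*((28 - 17*4900) + 4742) = (212 + 10*23)*((28 - 83300) + 4742) = (212 + 230)*(-83272 + 4742) = 442*(-78530) = -34710260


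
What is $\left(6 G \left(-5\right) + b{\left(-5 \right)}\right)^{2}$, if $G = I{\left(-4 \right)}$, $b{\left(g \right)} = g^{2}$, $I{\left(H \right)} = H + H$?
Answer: $70225$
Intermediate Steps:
$I{\left(H \right)} = 2 H$
$G = -8$ ($G = 2 \left(-4\right) = -8$)
$\left(6 G \left(-5\right) + b{\left(-5 \right)}\right)^{2} = \left(6 \left(-8\right) \left(-5\right) + \left(-5\right)^{2}\right)^{2} = \left(\left(-48\right) \left(-5\right) + 25\right)^{2} = \left(240 + 25\right)^{2} = 265^{2} = 70225$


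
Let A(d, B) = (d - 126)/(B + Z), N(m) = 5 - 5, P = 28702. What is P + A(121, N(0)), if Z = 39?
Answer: 1119373/39 ≈ 28702.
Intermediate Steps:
N(m) = 0
A(d, B) = (-126 + d)/(39 + B) (A(d, B) = (d - 126)/(B + 39) = (-126 + d)/(39 + B))
P + A(121, N(0)) = 28702 + (-126 + 121)/(39 + 0) = 28702 - 5/39 = 1119373/39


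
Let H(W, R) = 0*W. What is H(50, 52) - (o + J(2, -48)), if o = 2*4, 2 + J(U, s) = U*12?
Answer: -30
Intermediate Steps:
H(W, R) = 0
J(U, s) = -2 + 12*U (J(U, s) = -2 + U*12 = -2 + 12*U)
o = 8
H(50, 52) - (o + J(2, -48)) = 0 - (8 + (-2 + 12*2)) = 0 - (8 + (-2 + 24)) = 0 - (8 + 22) = 0 - 1*30 = 0 - 30 = -30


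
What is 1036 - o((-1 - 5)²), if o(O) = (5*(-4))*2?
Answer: 1076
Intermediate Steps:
o(O) = -40 (o(O) = -20*2 = -40)
1036 - o((-1 - 5)²) = 1036 - 1*(-40) = 1036 + 40 = 1076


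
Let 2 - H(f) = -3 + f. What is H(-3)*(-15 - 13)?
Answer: -224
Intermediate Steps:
H(f) = 5 - f (H(f) = 2 - (-3 + f) = 2 + (3 - f) = 5 - f)
H(-3)*(-15 - 13) = (5 - 1*(-3))*(-15 - 13) = (5 + 3)*(-28) = 8*(-28) = -224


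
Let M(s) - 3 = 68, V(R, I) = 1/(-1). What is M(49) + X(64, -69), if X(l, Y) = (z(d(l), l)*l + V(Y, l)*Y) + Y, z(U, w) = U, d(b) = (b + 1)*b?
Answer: 266311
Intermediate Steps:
d(b) = b*(1 + b) (d(b) = (1 + b)*b = b*(1 + b))
V(R, I) = -1
M(s) = 71 (M(s) = 3 + 68 = 71)
X(l, Y) = l²*(1 + l) (X(l, Y) = ((l*(1 + l))*l - Y) + Y = (l²*(1 + l) - Y) + Y = (-Y + l²*(1 + l)) + Y = l²*(1 + l))
M(49) + X(64, -69) = 71 + 64²*(1 + 64) = 71 + 4096*65 = 71 + 266240 = 266311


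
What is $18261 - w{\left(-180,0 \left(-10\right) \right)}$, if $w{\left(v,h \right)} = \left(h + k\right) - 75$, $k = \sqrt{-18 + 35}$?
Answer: $18336 - \sqrt{17} \approx 18332.0$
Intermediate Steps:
$k = \sqrt{17} \approx 4.1231$
$w{\left(v,h \right)} = -75 + h + \sqrt{17}$ ($w{\left(v,h \right)} = \left(h + \sqrt{17}\right) - 75 = -75 + h + \sqrt{17}$)
$18261 - w{\left(-180,0 \left(-10\right) \right)} = 18261 - \left(-75 + 0 \left(-10\right) + \sqrt{17}\right) = 18261 - \left(-75 + 0 + \sqrt{17}\right) = 18261 - \left(-75 + \sqrt{17}\right) = 18261 + \left(75 - \sqrt{17}\right) = 18336 - \sqrt{17}$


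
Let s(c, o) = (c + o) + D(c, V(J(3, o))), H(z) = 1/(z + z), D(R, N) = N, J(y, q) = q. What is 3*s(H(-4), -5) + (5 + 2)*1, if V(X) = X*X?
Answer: 533/8 ≈ 66.625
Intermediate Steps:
V(X) = X²
H(z) = 1/(2*z)
s(c, o) = c + o + o² (s(c, o) = (c + o) + o² = c + o + o²)
3*s(H(-4), -5) + (5 + 2)*1 = 3*((½)/(-4) - 5 + (-5)²) + (5 + 2)*1 = 3*((½)*(-¼) - 5 + 25) + 7*1 = 3*(-⅛ - 5 + 25) + 7 = 3*(159/8) + 7 = 477/8 + 7 = 533/8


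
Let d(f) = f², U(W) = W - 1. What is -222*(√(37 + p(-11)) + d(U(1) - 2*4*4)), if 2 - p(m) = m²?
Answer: -227328 - 222*I*√82 ≈ -2.2733e+5 - 2010.3*I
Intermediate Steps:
p(m) = 2 - m²
U(W) = -1 + W
-222*(√(37 + p(-11)) + d(U(1) - 2*4*4)) = -222*(√(37 + (2 - 1*(-11)²)) + ((-1 + 1) - 2*4*4)²) = -222*(√(37 + (2 - 1*121)) + (0 - 8*4)²) = -222*(√(37 + (2 - 121)) + (0 - 32)²) = -222*(√(37 - 119) + (-32)²) = -222*(√(-82) + 1024) = -222*(I*√82 + 1024) = -222*(1024 + I*√82) = -227328 - 222*I*√82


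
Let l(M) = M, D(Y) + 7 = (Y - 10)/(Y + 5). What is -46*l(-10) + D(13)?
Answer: 2719/6 ≈ 453.17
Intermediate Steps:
D(Y) = -7 + (-10 + Y)/(5 + Y) (D(Y) = -7 + (Y - 10)/(Y + 5) = -7 + (-10 + Y)/(5 + Y))
-46*l(-10) + D(13) = -46*(-10) + 3*(-15 - 2*13)/(5 + 13) = 460 + 3*(-15 - 26)/18 = 460 + 3*(1/18)*(-41) = 460 - 41/6 = 2719/6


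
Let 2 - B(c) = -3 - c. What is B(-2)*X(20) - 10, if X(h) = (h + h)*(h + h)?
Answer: 4790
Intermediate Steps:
X(h) = 4*h² (X(h) = (2*h)*(2*h) = 4*h²)
B(c) = 5 + c (B(c) = 2 - (-3 - c) = 2 + (3 + c) = 5 + c)
B(-2)*X(20) - 10 = (5 - 2)*(4*20²) - 10 = 3*(4*400) - 10 = 3*1600 - 10 = 4800 - 10 = 4790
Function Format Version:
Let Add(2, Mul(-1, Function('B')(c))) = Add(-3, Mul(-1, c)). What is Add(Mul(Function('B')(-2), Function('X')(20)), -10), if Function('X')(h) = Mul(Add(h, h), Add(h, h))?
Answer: 4790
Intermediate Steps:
Function('X')(h) = Mul(4, Pow(h, 2)) (Function('X')(h) = Mul(Mul(2, h), Mul(2, h)) = Mul(4, Pow(h, 2)))
Function('B')(c) = Add(5, c) (Function('B')(c) = Add(2, Mul(-1, Add(-3, Mul(-1, c)))) = Add(2, Add(3, c)) = Add(5, c))
Add(Mul(Function('B')(-2), Function('X')(20)), -10) = Add(Mul(Add(5, -2), Mul(4, Pow(20, 2))), -10) = Add(Mul(3, Mul(4, 400)), -10) = Add(Mul(3, 1600), -10) = Add(4800, -10) = 4790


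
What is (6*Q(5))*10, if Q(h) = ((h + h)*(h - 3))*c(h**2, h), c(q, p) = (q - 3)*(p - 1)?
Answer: 105600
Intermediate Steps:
c(q, p) = (-1 + p)*(-3 + q) (c(q, p) = (-3 + q)*(-1 + p) = (-1 + p)*(-3 + q))
Q(h) = 2*h*(-3 + h)*(3 + h**3 - h**2 - 3*h) (Q(h) = ((h + h)*(h - 3))*(3 - h**2 - 3*h + h*h**2) = ((2*h)*(-3 + h))*(3 - h**2 - 3*h + h**3) = (2*h*(-3 + h))*(3 + h**3 - h**2 - 3*h) = 2*h*(-3 + h)*(3 + h**3 - h**2 - 3*h))
(6*Q(5))*10 = (6*(2*5*(-9 + 5**4 - 4*5**3 + 12*5)))*10 = (6*(2*5*(-9 + 625 - 4*125 + 60)))*10 = (6*(2*5*(-9 + 625 - 500 + 60)))*10 = (6*(2*5*176))*10 = (6*1760)*10 = 10560*10 = 105600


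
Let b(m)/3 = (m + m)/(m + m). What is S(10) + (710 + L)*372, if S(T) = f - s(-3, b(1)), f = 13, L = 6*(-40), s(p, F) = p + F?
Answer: 174853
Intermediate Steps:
b(m) = 3 (b(m) = 3*((m + m)/(m + m)) = 3*((2*m)/((2*m))) = 3*((2*m)*(1/(2*m))) = 3*1 = 3)
s(p, F) = F + p
L = -240
S(T) = 13 (S(T) = 13 - (3 - 3) = 13 - 1*0 = 13 + 0 = 13)
S(10) + (710 + L)*372 = 13 + (710 - 240)*372 = 13 + 470*372 = 13 + 174840 = 174853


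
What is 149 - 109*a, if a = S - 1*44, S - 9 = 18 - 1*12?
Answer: 3310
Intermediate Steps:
S = 15 (S = 9 + (18 - 1*12) = 9 + (18 - 12) = 9 + 6 = 15)
a = -29 (a = 15 - 1*44 = 15 - 44 = -29)
149 - 109*a = 149 - 109*(-29) = 149 + 3161 = 3310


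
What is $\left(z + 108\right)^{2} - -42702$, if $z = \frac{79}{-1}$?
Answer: $43543$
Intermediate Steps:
$z = -79$ ($z = 79 \left(-1\right) = -79$)
$\left(z + 108\right)^{2} - -42702 = \left(-79 + 108\right)^{2} - -42702 = 29^{2} + 42702 = 841 + 42702 = 43543$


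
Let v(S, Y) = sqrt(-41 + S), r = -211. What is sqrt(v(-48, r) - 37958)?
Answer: sqrt(-37958 + I*sqrt(89)) ≈ 0.024 + 194.83*I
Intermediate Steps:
sqrt(v(-48, r) - 37958) = sqrt(sqrt(-41 - 48) - 37958) = sqrt(sqrt(-89) - 37958) = sqrt(I*sqrt(89) - 37958) = sqrt(-37958 + I*sqrt(89))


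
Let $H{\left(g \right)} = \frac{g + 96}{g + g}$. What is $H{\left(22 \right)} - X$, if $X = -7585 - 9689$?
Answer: $\frac{380087}{22} \approx 17277.0$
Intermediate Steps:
$H{\left(g \right)} = \frac{96 + g}{2 g}$
$X = -17274$ ($X = -7585 - 9689 = -17274$)
$H{\left(22 \right)} - X = \frac{96 + 22}{2 \cdot 22} - -17274 = \frac{1}{2} \cdot \frac{1}{22} \cdot 118 + 17274 = \frac{59}{22} + 17274 = \frac{380087}{22}$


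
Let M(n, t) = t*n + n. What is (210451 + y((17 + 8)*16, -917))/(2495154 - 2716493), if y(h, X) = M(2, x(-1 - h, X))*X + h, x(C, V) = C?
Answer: -944451/221339 ≈ -4.2670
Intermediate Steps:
M(n, t) = n + n*t (M(n, t) = n*t + n = n + n*t)
y(h, X) = h - 2*X*h (y(h, X) = (2*(1 + (-1 - h)))*X + h = (2*(-h))*X + h = (-2*h)*X + h = -2*X*h + h = h - 2*X*h)
(210451 + y((17 + 8)*16, -917))/(2495154 - 2716493) = (210451 + ((17 + 8)*16)*(1 - 2*(-917)))/(2495154 - 2716493) = (210451 + (25*16)*(1 + 1834))/(-221339) = (210451 + 400*1835)*(-1/221339) = (210451 + 734000)*(-1/221339) = 944451*(-1/221339) = -944451/221339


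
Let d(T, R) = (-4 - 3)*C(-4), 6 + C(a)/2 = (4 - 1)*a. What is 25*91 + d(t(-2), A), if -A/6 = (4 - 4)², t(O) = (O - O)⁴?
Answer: 2527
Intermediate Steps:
t(O) = 0 (t(O) = 0⁴ = 0)
A = 0 (A = -6*(4 - 4)² = -6*0² = -6*0 = 0)
C(a) = -12 + 6*a (C(a) = -12 + 2*((4 - 1)*a) = -12 + 2*(3*a) = -12 + 6*a)
d(T, R) = 252 (d(T, R) = (-4 - 3)*(-12 + 6*(-4)) = -7*(-12 - 24) = -7*(-36) = 252)
25*91 + d(t(-2), A) = 25*91 + 252 = 2275 + 252 = 2527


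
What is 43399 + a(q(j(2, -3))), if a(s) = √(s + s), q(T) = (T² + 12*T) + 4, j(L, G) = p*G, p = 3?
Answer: 43399 + I*√46 ≈ 43399.0 + 6.7823*I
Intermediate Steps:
j(L, G) = 3*G
q(T) = 4 + T² + 12*T
a(s) = √2*√s (a(s) = √(2*s) = √2*√s)
43399 + a(q(j(2, -3))) = 43399 + √2*√(4 + (3*(-3))² + 12*(3*(-3))) = 43399 + √2*√(4 + (-9)² + 12*(-9)) = 43399 + √2*√(4 + 81 - 108) = 43399 + √2*√(-23) = 43399 + √2*(I*√23) = 43399 + I*√46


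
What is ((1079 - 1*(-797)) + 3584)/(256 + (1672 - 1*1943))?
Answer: -364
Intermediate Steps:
((1079 - 1*(-797)) + 3584)/(256 + (1672 - 1*1943)) = ((1079 + 797) + 3584)/(256 + (1672 - 1943)) = (1876 + 3584)/(256 - 271) = 5460/(-15) = 5460*(-1/15) = -364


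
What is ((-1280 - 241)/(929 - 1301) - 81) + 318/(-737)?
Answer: -7068201/91388 ≈ -77.343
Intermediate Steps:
((-1280 - 241)/(929 - 1301) - 81) + 318/(-737) = (-1521/(-372) - 81) + 318*(-1/737) = (-1521*(-1/372) - 81) - 318/737 = (507/124 - 81) - 318/737 = -9537/124 - 318/737 = -7068201/91388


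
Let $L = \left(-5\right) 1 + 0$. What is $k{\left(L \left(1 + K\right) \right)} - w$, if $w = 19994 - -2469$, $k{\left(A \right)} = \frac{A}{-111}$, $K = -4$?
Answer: $- \frac{831136}{37} \approx -22463.0$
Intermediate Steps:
$L = -5$ ($L = -5 + 0 = -5$)
$k{\left(A \right)} = - \frac{A}{111}$ ($k{\left(A \right)} = A \left(- \frac{1}{111}\right) = - \frac{A}{111}$)
$w = 22463$ ($w = 19994 + 2469 = 22463$)
$k{\left(L \left(1 + K\right) \right)} - w = - \frac{\left(-5\right) \left(1 - 4\right)}{111} - 22463 = - \frac{\left(-5\right) \left(-3\right)}{111} - 22463 = \left(- \frac{1}{111}\right) 15 - 22463 = - \frac{5}{37} - 22463 = - \frac{831136}{37}$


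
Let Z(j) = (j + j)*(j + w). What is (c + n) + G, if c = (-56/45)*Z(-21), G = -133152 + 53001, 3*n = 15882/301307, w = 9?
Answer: -121695159067/1506535 ≈ -80778.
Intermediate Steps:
n = 5294/301307 (n = (15882/301307)/3 = (15882*(1/301307))/3 = (1/3)*(15882/301307) = 5294/301307 ≈ 0.017570)
Z(j) = 2*j*(9 + j) (Z(j) = (j + j)*(j + 9) = (2*j)*(9 + j) = 2*j*(9 + j))
G = -80151
c = -3136/5 (c = (-56/45)*(2*(-21)*(9 - 21)) = (-56*1/45)*(2*(-21)*(-12)) = -56/45*504 = -3136/5 ≈ -627.20)
(c + n) + G = (-3136/5 + 5294/301307) - 80151 = -944872282/1506535 - 80151 = -121695159067/1506535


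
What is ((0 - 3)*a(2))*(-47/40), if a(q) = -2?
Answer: -141/20 ≈ -7.0500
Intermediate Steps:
((0 - 3)*a(2))*(-47/40) = ((0 - 3)*(-2))*(-47/40) = (-3*(-2))*(-47*1/40) = 6*(-47/40) = -141/20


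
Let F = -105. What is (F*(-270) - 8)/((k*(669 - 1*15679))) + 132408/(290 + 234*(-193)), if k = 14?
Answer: -23018971/7459970 ≈ -3.0857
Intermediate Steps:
(F*(-270) - 8)/((k*(669 - 1*15679))) + 132408/(290 + 234*(-193)) = (-105*(-270) - 8)/((14*(669 - 1*15679))) + 132408/(290 + 234*(-193)) = (28350 - 8)/((14*(669 - 15679))) + 132408/(290 - 45162) = 28342/((14*(-15010))) + 132408/(-44872) = 28342/(-210140) + 132408*(-1/44872) = 28342*(-1/210140) - 16551/5609 = -14171/105070 - 16551/5609 = -23018971/7459970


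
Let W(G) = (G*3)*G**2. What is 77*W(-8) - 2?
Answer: -118274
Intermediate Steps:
W(G) = 3*G**3 (W(G) = (3*G)*G**2 = 3*G**3)
77*W(-8) - 2 = 77*(3*(-8)**3) - 2 = 77*(3*(-512)) - 2 = 77*(-1536) - 2 = -118272 - 2 = -118274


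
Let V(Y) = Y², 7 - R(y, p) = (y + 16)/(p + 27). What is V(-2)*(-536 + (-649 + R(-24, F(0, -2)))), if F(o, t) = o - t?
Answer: -136616/29 ≈ -4710.9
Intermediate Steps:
R(y, p) = 7 - (16 + y)/(27 + p) (R(y, p) = 7 - (y + 16)/(p + 27) = 7 - (16 + y)/(27 + p))
V(-2)*(-536 + (-649 + R(-24, F(0, -2)))) = (-2)²*(-536 + (-649 + (173 - 1*(-24) + 7*(0 - 1*(-2)))/(27 + (0 - 1*(-2))))) = 4*(-536 + (-649 + (173 + 24 + 7*(0 + 2))/(27 + (0 + 2)))) = 4*(-536 + (-649 + (173 + 24 + 7*2)/(27 + 2))) = 4*(-536 + (-649 + (173 + 24 + 14)/29)) = 4*(-536 + (-649 + (1/29)*211)) = 4*(-536 + (-649 + 211/29)) = 4*(-536 - 18610/29) = 4*(-34154/29) = -136616/29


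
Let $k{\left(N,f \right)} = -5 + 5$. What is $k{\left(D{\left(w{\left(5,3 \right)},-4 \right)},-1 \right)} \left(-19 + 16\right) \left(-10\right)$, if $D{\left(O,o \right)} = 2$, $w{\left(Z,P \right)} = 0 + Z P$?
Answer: $0$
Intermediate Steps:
$w{\left(Z,P \right)} = P Z$ ($w{\left(Z,P \right)} = 0 + P Z = P Z$)
$k{\left(N,f \right)} = 0$
$k{\left(D{\left(w{\left(5,3 \right)},-4 \right)},-1 \right)} \left(-19 + 16\right) \left(-10\right) = 0 \left(-19 + 16\right) \left(-10\right) = 0 \left(-3\right) \left(-10\right) = 0 \left(-10\right) = 0$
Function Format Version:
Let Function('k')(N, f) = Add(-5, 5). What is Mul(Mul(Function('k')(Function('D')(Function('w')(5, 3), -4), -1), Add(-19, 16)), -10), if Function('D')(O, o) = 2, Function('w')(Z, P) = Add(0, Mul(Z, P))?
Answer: 0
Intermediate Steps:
Function('w')(Z, P) = Mul(P, Z) (Function('w')(Z, P) = Add(0, Mul(P, Z)) = Mul(P, Z))
Function('k')(N, f) = 0
Mul(Mul(Function('k')(Function('D')(Function('w')(5, 3), -4), -1), Add(-19, 16)), -10) = Mul(Mul(0, Add(-19, 16)), -10) = Mul(Mul(0, -3), -10) = Mul(0, -10) = 0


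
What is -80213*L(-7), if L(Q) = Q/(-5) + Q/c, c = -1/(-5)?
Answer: 13475784/5 ≈ 2.6952e+6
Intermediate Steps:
c = ⅕ (c = -1*(-⅕) = ⅕ ≈ 0.20000)
L(Q) = 24*Q/5 (L(Q) = Q/(-5) + Q/(⅕) = Q*(-⅕) + Q*5 = -Q/5 + 5*Q = 24*Q/5)
-80213*L(-7) = -1925112*(-7)/5 = -80213*(-168/5) = 13475784/5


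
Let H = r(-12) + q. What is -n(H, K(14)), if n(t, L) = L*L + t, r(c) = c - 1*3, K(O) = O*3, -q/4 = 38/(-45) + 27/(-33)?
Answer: -869047/495 ≈ -1755.7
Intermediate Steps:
q = 3292/495 (q = -4*(38/(-45) + 27/(-33)) = -4*(38*(-1/45) + 27*(-1/33)) = -4*(-38/45 - 9/11) = -4*(-823/495) = 3292/495 ≈ 6.6505)
K(O) = 3*O
r(c) = -3 + c (r(c) = c - 3 = -3 + c)
H = -4133/495 (H = (-3 - 12) + 3292/495 = -15 + 3292/495 = -4133/495 ≈ -8.3495)
n(t, L) = t + L² (n(t, L) = L² + t = t + L²)
-n(H, K(14)) = -(-4133/495 + (3*14)²) = -(-4133/495 + 42²) = -(-4133/495 + 1764) = -1*869047/495 = -869047/495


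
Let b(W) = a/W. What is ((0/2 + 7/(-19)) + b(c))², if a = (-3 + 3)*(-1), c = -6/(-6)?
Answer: 49/361 ≈ 0.13573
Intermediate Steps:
c = 1 (c = -6*(-⅙) = 1)
a = 0 (a = 0*(-1) = 0)
b(W) = 0 (b(W) = 0/W = 0)
((0/2 + 7/(-19)) + b(c))² = ((0/2 + 7/(-19)) + 0)² = ((0*(½) + 7*(-1/19)) + 0)² = ((0 - 7/19) + 0)² = (-7/19 + 0)² = (-7/19)² = 49/361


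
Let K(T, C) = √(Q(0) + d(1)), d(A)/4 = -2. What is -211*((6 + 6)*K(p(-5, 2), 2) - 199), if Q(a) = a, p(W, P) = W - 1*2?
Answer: 41989 - 5064*I*√2 ≈ 41989.0 - 7161.6*I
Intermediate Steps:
p(W, P) = -2 + W (p(W, P) = W - 2 = -2 + W)
d(A) = -8 (d(A) = 4*(-2) = -8)
K(T, C) = 2*I*√2 (K(T, C) = √(0 - 8) = √(-8) = 2*I*√2)
-211*((6 + 6)*K(p(-5, 2), 2) - 199) = -211*((6 + 6)*(2*I*√2) - 199) = -211*(12*(2*I*√2) - 199) = -211*(24*I*√2 - 199) = -211*(-199 + 24*I*√2) = 41989 - 5064*I*√2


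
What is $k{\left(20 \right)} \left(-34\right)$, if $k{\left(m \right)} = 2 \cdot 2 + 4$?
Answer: $-272$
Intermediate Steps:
$k{\left(m \right)} = 8$ ($k{\left(m \right)} = 4 + 4 = 8$)
$k{\left(20 \right)} \left(-34\right) = 8 \left(-34\right) = -272$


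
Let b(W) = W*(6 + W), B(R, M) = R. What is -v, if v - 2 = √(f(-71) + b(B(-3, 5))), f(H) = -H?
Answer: -2 - √62 ≈ -9.8740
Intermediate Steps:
v = 2 + √62 (v = 2 + √(-1*(-71) - 3*(6 - 3)) = 2 + √(71 - 3*3) = 2 + √(71 - 9) = 2 + √62 ≈ 9.8740)
-v = -(2 + √62) = -2 - √62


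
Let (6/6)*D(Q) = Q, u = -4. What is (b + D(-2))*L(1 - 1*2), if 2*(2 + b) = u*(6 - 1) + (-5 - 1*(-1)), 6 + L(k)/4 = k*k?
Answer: 320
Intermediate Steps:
D(Q) = Q
L(k) = -24 + 4*k² (L(k) = -24 + 4*(k*k) = -24 + 4*k²)
b = -14 (b = -2 + (-4*(6 - 1) + (-5 - 1*(-1)))/2 = -2 + (-4*5 + (-5 + 1))/2 = -2 + (-20 - 4)/2 = -2 + (½)*(-24) = -2 - 12 = -14)
(b + D(-2))*L(1 - 1*2) = (-14 - 2)*(-24 + 4*(1 - 1*2)²) = -16*(-24 + 4*(1 - 2)²) = -16*(-24 + 4*(-1)²) = -16*(-24 + 4*1) = -16*(-24 + 4) = -16*(-20) = 320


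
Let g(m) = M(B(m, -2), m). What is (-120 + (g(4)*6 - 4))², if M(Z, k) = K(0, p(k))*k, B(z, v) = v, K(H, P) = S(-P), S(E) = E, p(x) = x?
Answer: 48400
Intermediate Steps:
K(H, P) = -P
M(Z, k) = -k² (M(Z, k) = (-k)*k = -k²)
g(m) = -m²
(-120 + (g(4)*6 - 4))² = (-120 + (-1*4²*6 - 4))² = (-120 + (-1*16*6 - 4))² = (-120 + (-16*6 - 4))² = (-120 + (-96 - 4))² = (-120 - 100)² = (-220)² = 48400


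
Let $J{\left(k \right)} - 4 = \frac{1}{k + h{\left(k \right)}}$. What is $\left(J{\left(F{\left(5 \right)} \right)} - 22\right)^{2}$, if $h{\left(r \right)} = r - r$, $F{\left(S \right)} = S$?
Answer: $\frac{7921}{25} \approx 316.84$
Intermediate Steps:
$h{\left(r \right)} = 0$
$J{\left(k \right)} = 4 + \frac{1}{k}$ ($J{\left(k \right)} = 4 + \frac{1}{k + 0} = 4 + \frac{1}{k}$)
$\left(J{\left(F{\left(5 \right)} \right)} - 22\right)^{2} = \left(\left(4 + \frac{1}{5}\right) - 22\right)^{2} = \left(\frac{21}{5} - 22\right)^{2} = \left(- \frac{89}{5}\right)^{2} = \frac{7921}{25}$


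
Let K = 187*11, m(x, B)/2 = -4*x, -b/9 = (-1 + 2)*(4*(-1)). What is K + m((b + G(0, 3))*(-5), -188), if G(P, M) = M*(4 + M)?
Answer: 4337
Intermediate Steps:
b = 36 (b = -9*(-1 + 2)*4*(-1) = -9*(-4) = 36)
m(x, B) = -8*x (m(x, B) = 2*(-4*x) = -8*x)
K = 2057
K + m((b + G(0, 3))*(-5), -188) = 2057 - 8*(36 + 3*(4 + 3))*(-5) = 2057 - 8*(36 + 3*7)*(-5) = 2057 - 8*(36 + 21)*(-5) = 2057 - 456*(-5) = 2057 - 8*(-285) = 2057 + 2280 = 4337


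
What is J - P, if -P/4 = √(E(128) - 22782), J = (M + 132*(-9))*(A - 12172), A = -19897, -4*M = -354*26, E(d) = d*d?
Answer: -35692797 + 4*I*√6398 ≈ -3.5693e+7 + 319.95*I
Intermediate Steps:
E(d) = d²
M = 2301 (M = -(-177)*26/2 = -¼*(-9204) = 2301)
J = -35692797 (J = (2301 + 132*(-9))*(-19897 - 12172) = (2301 - 1188)*(-32069) = 1113*(-32069) = -35692797)
P = -4*I*√6398 (P = -4*√(128² - 22782) = -4*√(16384 - 22782) = -4*I*√6398 ≈ -319.95*I)
J - P = -35692797 - (-4)*I*√6398 = -35692797 + 4*I*√6398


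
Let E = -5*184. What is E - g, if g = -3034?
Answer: 2114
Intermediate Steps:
E = -920
E - g = -920 - 1*(-3034) = -920 + 3034 = 2114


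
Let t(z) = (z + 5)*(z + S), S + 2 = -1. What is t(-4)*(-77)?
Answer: 539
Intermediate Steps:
S = -3 (S = -2 - 1 = -3)
t(z) = (-3 + z)*(5 + z) (t(z) = (z + 5)*(z - 3) = (5 + z)*(-3 + z) = (-3 + z)*(5 + z))
t(-4)*(-77) = (-15 + (-4)² + 2*(-4))*(-77) = (-15 + 16 - 8)*(-77) = -7*(-77) = 539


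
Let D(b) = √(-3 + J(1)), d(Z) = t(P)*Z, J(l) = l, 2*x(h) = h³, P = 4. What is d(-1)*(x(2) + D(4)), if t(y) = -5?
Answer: 20 + 5*I*√2 ≈ 20.0 + 7.0711*I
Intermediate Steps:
x(h) = h³/2
d(Z) = -5*Z
D(b) = I*√2 (D(b) = √(-3 + 1) = √(-2) = I*√2)
d(-1)*(x(2) + D(4)) = (-5*(-1))*((½)*2³ + I*√2) = 5*((½)*8 + I*√2) = 5*(4 + I*√2) = 20 + 5*I*√2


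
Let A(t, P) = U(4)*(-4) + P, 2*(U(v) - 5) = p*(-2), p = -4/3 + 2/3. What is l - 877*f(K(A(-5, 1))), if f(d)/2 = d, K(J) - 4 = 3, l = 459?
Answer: -11819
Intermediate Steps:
p = -2/3 (p = -4*1/3 + 2*(1/3) = -4/3 + 2/3 = -2/3 ≈ -0.66667)
U(v) = 17/3 (U(v) = 5 + (-2/3*(-2))/2 = 5 + (1/2)*(4/3) = 5 + 2/3 = 17/3)
A(t, P) = -68/3 + P (A(t, P) = (17/3)*(-4) + P = -68/3 + P)
K(J) = 7 (K(J) = 4 + 3 = 7)
f(d) = 2*d
l - 877*f(K(A(-5, 1))) = 459 - 1754*7 = 459 - 877*14 = 459 - 12278 = -11819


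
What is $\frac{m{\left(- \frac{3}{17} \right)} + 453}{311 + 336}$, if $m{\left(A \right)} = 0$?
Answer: $\frac{453}{647} \approx 0.70015$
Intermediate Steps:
$\frac{m{\left(- \frac{3}{17} \right)} + 453}{311 + 336} = \frac{0 + 453}{311 + 336} = \frac{453}{647}$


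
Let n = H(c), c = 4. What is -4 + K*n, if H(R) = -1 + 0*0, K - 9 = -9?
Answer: -4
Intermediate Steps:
K = 0 (K = 9 - 9 = 0)
H(R) = -1 (H(R) = -1 + 0 = -1)
n = -1
-4 + K*n = -4 + 0*(-1) = -4 + 0 = -4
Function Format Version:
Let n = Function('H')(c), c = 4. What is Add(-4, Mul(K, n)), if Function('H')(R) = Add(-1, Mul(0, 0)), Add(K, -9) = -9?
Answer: -4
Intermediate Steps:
K = 0 (K = Add(9, -9) = 0)
Function('H')(R) = -1 (Function('H')(R) = Add(-1, 0) = -1)
n = -1
Add(-4, Mul(K, n)) = Add(-4, Mul(0, -1)) = Add(-4, 0) = -4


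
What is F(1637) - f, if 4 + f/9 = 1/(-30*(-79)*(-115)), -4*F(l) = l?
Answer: -67819519/181700 ≈ -373.25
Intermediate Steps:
F(l) = -l/4
f = -3270603/90850 (f = -36 + 9/((-30*(-79)*(-115))) = -36 + 9/((2370*(-115))) = -36 + 9/(-272550) = -36 + 9*(-1/272550) = -36 - 3/90850 = -3270603/90850 ≈ -36.000)
F(1637) - f = -¼*1637 - 1*(-3270603/90850) = -1637/4 + 3270603/90850 = -67819519/181700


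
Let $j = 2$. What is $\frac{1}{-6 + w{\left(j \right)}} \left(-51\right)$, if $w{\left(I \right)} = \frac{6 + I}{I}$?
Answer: $\frac{51}{2} \approx 25.5$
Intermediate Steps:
$w{\left(I \right)} = \frac{6 + I}{I}$
$\frac{1}{-6 + w{\left(j \right)}} \left(-51\right) = \frac{1}{-6 + \frac{6 + 2}{2}} \left(-51\right) = \frac{1}{-6 + \frac{1}{2} \cdot 8} \left(-51\right) = \frac{1}{-6 + 4} \left(-51\right) = \frac{1}{-2} \left(-51\right) = \left(- \frac{1}{2}\right) \left(-51\right) = \frac{51}{2}$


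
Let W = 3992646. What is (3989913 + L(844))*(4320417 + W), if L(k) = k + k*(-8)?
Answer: 33119284557315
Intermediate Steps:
L(k) = -7*k (L(k) = k - 8*k = -7*k)
(3989913 + L(844))*(4320417 + W) = (3989913 - 7*844)*(4320417 + 3992646) = (3989913 - 5908)*8313063 = 3984005*8313063 = 33119284557315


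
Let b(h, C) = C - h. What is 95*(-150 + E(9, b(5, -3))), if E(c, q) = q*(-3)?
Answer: -11970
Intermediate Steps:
E(c, q) = -3*q
95*(-150 + E(9, b(5, -3))) = 95*(-150 - 3*(-3 - 1*5)) = 95*(-150 - 3*(-3 - 5)) = 95*(-150 - 3*(-8)) = 95*(-150 + 24) = 95*(-126) = -11970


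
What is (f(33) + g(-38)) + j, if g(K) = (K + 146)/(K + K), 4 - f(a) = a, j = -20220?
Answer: -384758/19 ≈ -20250.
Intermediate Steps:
f(a) = 4 - a
g(K) = (146 + K)/(2*K) (g(K) = (146 + K)/((2*K)) = (146 + K)*(1/(2*K)) = (146 + K)/(2*K))
(f(33) + g(-38)) + j = ((4 - 1*33) + (½)*(146 - 38)/(-38)) - 20220 = ((4 - 33) + (½)*(-1/38)*108) - 20220 = (-29 - 27/19) - 20220 = -578/19 - 20220 = -384758/19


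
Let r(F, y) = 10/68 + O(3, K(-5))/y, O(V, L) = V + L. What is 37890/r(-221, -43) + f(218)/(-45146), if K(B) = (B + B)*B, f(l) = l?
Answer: -416811857041/11941117 ≈ -34906.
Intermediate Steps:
K(B) = 2*B² (K(B) = (2*B)*B = 2*B²)
O(V, L) = L + V
r(F, y) = 5/34 + 53/y (r(F, y) = 10/68 + (2*(-5)² + 3)/y = 10*(1/68) + (2*25 + 3)/y = 5/34 + (50 + 3)/y = 5/34 + 53/y)
37890/r(-221, -43) + f(218)/(-45146) = 37890/(5/34 + 53/(-43)) + 218/(-45146) = 37890/(5/34 + 53*(-1/43)) + 218*(-1/45146) = 37890/(5/34 - 53/43) - 109/22573 = 37890/(-1587/1462) - 109/22573 = 37890*(-1462/1587) - 109/22573 = -18465060/529 - 109/22573 = -416811857041/11941117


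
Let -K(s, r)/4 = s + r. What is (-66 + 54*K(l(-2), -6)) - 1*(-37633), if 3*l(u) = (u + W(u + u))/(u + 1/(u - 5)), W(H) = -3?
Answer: 38695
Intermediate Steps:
l(u) = (-3 + u)/(3*(u + 1/(-5 + u))) (l(u) = ((u - 3)/(u + 1/(u - 5)))/3 = ((-3 + u)/(u + 1/(-5 + u)))/3 = (-3 + u)/(3*(u + 1/(-5 + u))))
K(s, r) = -4*r - 4*s (K(s, r) = -4*(s + r) = -4*(r + s) = -4*r - 4*s)
(-66 + 54*K(l(-2), -6)) - 1*(-37633) = (-66 + 54*(-4*(-6) - 4*(15 + (-2)² - 8*(-2))/(3*(1 + (-2)² - 5*(-2))))) - 1*(-37633) = (-66 + 54*(24 - 4*(15 + 4 + 16)/(3*(1 + 4 + 10)))) + 37633 = (-66 + 54*(24 - 4*35/(3*15))) + 37633 = (-66 + 54*(24 - 4*7/9)) + 37633 = (-66 + 54*(24 - 28/9)) + 37633 = (-66 + 54*(188/9)) + 37633 = (-66 + 1128) + 37633 = 1062 + 37633 = 38695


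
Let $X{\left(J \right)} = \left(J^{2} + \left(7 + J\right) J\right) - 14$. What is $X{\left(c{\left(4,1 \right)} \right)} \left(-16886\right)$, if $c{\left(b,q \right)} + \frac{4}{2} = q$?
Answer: $320834$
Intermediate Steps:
$c{\left(b,q \right)} = -2 + q$
$X{\left(J \right)} = -14 + J^{2} + J \left(7 + J\right)$ ($X{\left(J \right)} = \left(J^{2} + J \left(7 + J\right)\right) - 14 = -14 + J^{2} + J \left(7 + J\right)$)
$X{\left(c{\left(4,1 \right)} \right)} \left(-16886\right) = \left(-14 + 2 \left(-2 + 1\right)^{2} + 7 \left(-2 + 1\right)\right) \left(-16886\right) = \left(-14 + 2 \left(-1\right)^{2} + 7 \left(-1\right)\right) \left(-16886\right) = \left(-14 + 2 \cdot 1 - 7\right) \left(-16886\right) = \left(-14 + 2 - 7\right) \left(-16886\right) = \left(-19\right) \left(-16886\right) = 320834$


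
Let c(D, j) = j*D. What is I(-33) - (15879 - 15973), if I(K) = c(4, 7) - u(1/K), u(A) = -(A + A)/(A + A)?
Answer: 123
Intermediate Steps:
u(A) = -1 (u(A) = -2*A/(2*A) = -2*A*1/(2*A) = -1*1 = -1)
c(D, j) = D*j
I(K) = 29 (I(K) = 4*7 - 1*(-1) = 28 + 1 = 29)
I(-33) - (15879 - 15973) = 29 - (15879 - 15973) = 29 - 1*(-94) = 29 + 94 = 123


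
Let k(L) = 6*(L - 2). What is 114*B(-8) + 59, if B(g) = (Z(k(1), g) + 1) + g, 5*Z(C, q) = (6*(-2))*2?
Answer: -6431/5 ≈ -1286.2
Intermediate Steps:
k(L) = -12 + 6*L (k(L) = 6*(-2 + L) = -12 + 6*L)
Z(C, q) = -24/5 (Z(C, q) = ((6*(-2))*2)/5 = (-12*2)/5 = (⅕)*(-24) = -24/5)
B(g) = -19/5 + g (B(g) = (-24/5 + 1) + g = -19/5 + g)
114*B(-8) + 59 = 114*(-19/5 - 8) + 59 = 114*(-59/5) + 59 = -6726/5 + 59 = -6431/5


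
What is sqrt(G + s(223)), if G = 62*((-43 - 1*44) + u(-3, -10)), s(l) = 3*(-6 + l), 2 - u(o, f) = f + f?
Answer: I*sqrt(3379) ≈ 58.129*I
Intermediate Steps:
u(o, f) = 2 - 2*f (u(o, f) = 2 - (f + f) = 2 - 2*f)
s(l) = -18 + 3*l
G = -4030 (G = 62*((-43 - 1*44) + (2 - 2*(-10))) = 62*((-43 - 44) + (2 + 20)) = 62*(-87 + 22) = 62*(-65) = -4030)
sqrt(G + s(223)) = sqrt(-4030 + (-18 + 3*223)) = sqrt(-4030 + (-18 + 669)) = sqrt(-4030 + 651) = sqrt(-3379) = I*sqrt(3379)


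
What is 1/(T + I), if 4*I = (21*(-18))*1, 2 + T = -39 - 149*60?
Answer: -2/18151 ≈ -0.00011019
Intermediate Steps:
T = -8981 (T = -2 + (-39 - 149*60) = -2 + (-39 - 8940) = -2 - 8979 = -8981)
I = -189/2 (I = ((21*(-18))*1)/4 = (-378*1)/4 = (1/4)*(-378) = -189/2 ≈ -94.500)
1/(T + I) = 1/(-8981 - 189/2) = 1/(-18151/2) = -2/18151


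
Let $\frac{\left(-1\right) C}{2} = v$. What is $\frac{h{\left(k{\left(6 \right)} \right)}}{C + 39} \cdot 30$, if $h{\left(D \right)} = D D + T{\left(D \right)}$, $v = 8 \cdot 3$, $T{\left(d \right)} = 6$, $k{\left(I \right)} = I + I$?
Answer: $-500$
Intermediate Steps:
$k{\left(I \right)} = 2 I$
$v = 24$
$C = -48$ ($C = \left(-2\right) 24 = -48$)
$h{\left(D \right)} = 6 + D^{2}$ ($h{\left(D \right)} = D D + 6 = D^{2} + 6 = 6 + D^{2}$)
$\frac{h{\left(k{\left(6 \right)} \right)}}{C + 39} \cdot 30 = \frac{6 + \left(2 \cdot 6\right)^{2}}{-48 + 39} \cdot 30 = \frac{6 + 12^{2}}{-9} \cdot 30 = \left(6 + 144\right) \left(- \frac{1}{9}\right) 30 = 150 \left(- \frac{1}{9}\right) 30 = \left(- \frac{50}{3}\right) 30 = -500$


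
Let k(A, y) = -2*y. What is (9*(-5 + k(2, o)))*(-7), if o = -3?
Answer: -63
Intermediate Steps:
(9*(-5 + k(2, o)))*(-7) = (9*(-5 - 2*(-3)))*(-7) = (9*(-5 + 6))*(-7) = (9*1)*(-7) = 9*(-7) = -63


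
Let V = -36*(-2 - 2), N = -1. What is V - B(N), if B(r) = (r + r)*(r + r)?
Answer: 140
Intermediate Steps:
V = 144 (V = -36*(-4) = -9*(-16) = 144)
B(r) = 4*r**2 (B(r) = (2*r)*(2*r) = 4*r**2)
V - B(N) = 144 - 4*(-1)**2 = 144 - 4 = 140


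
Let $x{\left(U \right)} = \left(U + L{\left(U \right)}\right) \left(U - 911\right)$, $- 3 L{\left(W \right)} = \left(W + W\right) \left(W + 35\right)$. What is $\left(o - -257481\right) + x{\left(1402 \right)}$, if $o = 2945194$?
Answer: $-655578899$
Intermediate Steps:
$L{\left(W \right)} = - \frac{2 W \left(35 + W\right)}{3}$ ($L{\left(W \right)} = - \frac{\left(W + W\right) \left(W + 35\right)}{3} = - \frac{2 W \left(35 + W\right)}{3}$)
$x{\left(U \right)} = \left(-911 + U\right) \left(U - \frac{2 U \left(35 + U\right)}{3}\right)$ ($x{\left(U \right)} = \left(U - \frac{2 U \left(35 + U\right)}{3}\right) \left(U - 911\right) = \left(U - \frac{2 U \left(35 + U\right)}{3}\right) \left(-911 + U\right) = \left(-911 + U\right) \left(U - \frac{2 U \left(35 + U\right)}{3}\right)$)
$\left(o - -257481\right) + x{\left(1402 \right)} = \left(2945194 - -257481\right) + \frac{1}{3} \cdot 1402 \left(61037 - 2 \cdot 1402^{2} + 1755 \cdot 1402\right) = \left(2945194 + 257481\right) + \frac{1}{3} \cdot 1402 \left(61037 - 3931208 + 2460510\right) = 3202675 + \frac{1}{3} \cdot 1402 \left(61037 - 3931208 + 2460510\right) = 3202675 + \frac{1}{3} \cdot 1402 \left(-1409661\right) = 3202675 - 658781574 = -655578899$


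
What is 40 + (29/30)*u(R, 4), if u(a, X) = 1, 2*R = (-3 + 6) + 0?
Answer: 1229/30 ≈ 40.967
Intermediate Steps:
R = 3/2 (R = ((-3 + 6) + 0)/2 = (3 + 0)/2 = (½)*3 = 3/2 ≈ 1.5000)
40 + (29/30)*u(R, 4) = 40 + (29/30)*1 = 40 + 29/30 = 1229/30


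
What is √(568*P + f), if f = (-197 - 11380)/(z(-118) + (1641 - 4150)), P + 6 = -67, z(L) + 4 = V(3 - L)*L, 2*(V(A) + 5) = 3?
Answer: 3*I*√22571843/70 ≈ 203.61*I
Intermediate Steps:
V(A) = -7/2 (V(A) = -5 + (½)*3 = -5 + 3/2 = -7/2)
z(L) = -4 - 7*L/2
P = -73 (P = -6 - 67 = -73)
f = 3859/700 (f = (-197 - 11380)/((-4 - 7/2*(-118)) + (1641 - 4150)) = -11577/((-4 + 413) - 2509) = -11577/(409 - 2509) = -11577/(-2100) = -11577*(-1/2100) = 3859/700 ≈ 5.5129)
√(568*P + f) = √(568*(-73) + 3859/700) = √(-41464 + 3859/700) = √(-29020941/700) = 3*I*√22571843/70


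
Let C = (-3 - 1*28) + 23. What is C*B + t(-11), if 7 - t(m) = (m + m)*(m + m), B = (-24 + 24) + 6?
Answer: -525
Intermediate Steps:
B = 6 (B = 0 + 6 = 6)
t(m) = 7 - 4*m² (t(m) = 7 - (m + m)*(m + m) = 7 - 2*m*2*m = 7 - 4*m²)
C = -8 (C = (-3 - 28) + 23 = -31 + 23 = -8)
C*B + t(-11) = -8*6 + (7 - 4*(-11)²) = -48 + (7 - 4*121) = -48 + (7 - 484) = -48 - 477 = -525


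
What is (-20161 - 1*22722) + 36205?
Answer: -6678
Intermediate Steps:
(-20161 - 1*22722) + 36205 = (-20161 - 22722) + 36205 = -42883 + 36205 = -6678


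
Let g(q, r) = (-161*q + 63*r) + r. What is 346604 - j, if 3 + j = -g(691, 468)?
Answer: 265308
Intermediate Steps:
g(q, r) = -161*q + 64*r
j = 81296 (j = -3 - (-161*691 + 64*468) = -3 - (-111251 + 29952) = -3 - 1*(-81299) = -3 + 81299 = 81296)
346604 - j = 346604 - 1*81296 = 346604 - 81296 = 265308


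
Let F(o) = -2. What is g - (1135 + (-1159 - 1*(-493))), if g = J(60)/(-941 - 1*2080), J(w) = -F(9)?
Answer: -1416851/3021 ≈ -469.00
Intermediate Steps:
J(w) = 2 (J(w) = -1*(-2) = 2)
g = -2/3021 (g = 2/(-941 - 1*2080) = 2/(-941 - 2080) = 2/(-3021) = 2*(-1/3021) = -2/3021 ≈ -0.00066203)
g - (1135 + (-1159 - 1*(-493))) = -2/3021 - (1135 + (-1159 - 1*(-493))) = -2/3021 - (1135 + (-1159 + 493)) = -2/3021 - (1135 - 666) = -2/3021 - 1*469 = -2/3021 - 469 = -1416851/3021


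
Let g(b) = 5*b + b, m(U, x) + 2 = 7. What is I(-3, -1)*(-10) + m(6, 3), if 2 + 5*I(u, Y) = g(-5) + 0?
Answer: 69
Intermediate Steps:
m(U, x) = 5 (m(U, x) = -2 + 7 = 5)
g(b) = 6*b
I(u, Y) = -32/5 (I(u, Y) = -⅖ + (6*(-5) + 0)/5 = -⅖ + (-30 + 0)/5 = -⅖ + (⅕)*(-30) = -⅖ - 6 = -32/5)
I(-3, -1)*(-10) + m(6, 3) = -32/5*(-10) + 5 = 64 + 5 = 69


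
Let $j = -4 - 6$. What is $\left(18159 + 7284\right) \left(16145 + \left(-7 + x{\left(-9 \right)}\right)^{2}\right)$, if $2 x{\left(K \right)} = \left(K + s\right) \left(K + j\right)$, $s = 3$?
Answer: $474384735$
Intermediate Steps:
$j = -10$ ($j = -4 - 6 = -10$)
$x{\left(K \right)} = \frac{\left(-10 + K\right) \left(3 + K\right)}{2}$ ($x{\left(K \right)} = \frac{\left(K + 3\right) \left(K - 10\right)}{2} = \frac{\left(3 + K\right) \left(-10 + K\right)}{2} = \frac{\left(-10 + K\right) \left(3 + K\right)}{2}$)
$\left(18159 + 7284\right) \left(16145 + \left(-7 + x{\left(-9 \right)}\right)^{2}\right) = \left(18159 + 7284\right) \left(16145 + \left(-7 - \left(- \frac{33}{2} - \frac{81}{2}\right)\right)^{2}\right) = 25443 \left(16145 + \left(-7 + \left(-15 + \frac{1}{2} \cdot 81 + \frac{63}{2}\right)\right)^{2}\right) = 25443 \left(16145 + \left(-7 + \left(-15 + \frac{81}{2} + \frac{63}{2}\right)\right)^{2}\right) = 25443 \left(16145 + \left(-7 + 57\right)^{2}\right) = 25443 \left(16145 + 50^{2}\right) = 25443 \left(16145 + 2500\right) = 25443 \cdot 18645 = 474384735$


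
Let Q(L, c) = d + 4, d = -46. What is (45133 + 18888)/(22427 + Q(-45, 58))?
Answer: 64021/22385 ≈ 2.8600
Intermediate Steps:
Q(L, c) = -42 (Q(L, c) = -46 + 4 = -42)
(45133 + 18888)/(22427 + Q(-45, 58)) = (45133 + 18888)/(22427 - 42) = 64021/22385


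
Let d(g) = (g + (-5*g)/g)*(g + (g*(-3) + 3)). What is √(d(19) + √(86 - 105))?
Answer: √(-490 + I*√19) ≈ 0.09846 + 22.136*I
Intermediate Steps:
d(g) = (-5 + g)*(3 - 2*g) (d(g) = (g - 5)*(g + (-3*g + 3)) = (-5 + g)*(g + (3 - 3*g)) = (-5 + g)*(3 - 2*g))
√(d(19) + √(86 - 105)) = √((-15 - 2*19² + 13*19) + √(86 - 105)) = √((-15 - 2*361 + 247) + √(-19)) = √((-15 - 722 + 247) + I*√19) = √(-490 + I*√19)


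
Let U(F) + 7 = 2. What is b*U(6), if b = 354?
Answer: -1770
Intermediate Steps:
U(F) = -5 (U(F) = -7 + 2 = -5)
b*U(6) = 354*(-5) = -1770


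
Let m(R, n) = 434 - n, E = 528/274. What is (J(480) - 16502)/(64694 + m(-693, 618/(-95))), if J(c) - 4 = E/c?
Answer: -858885671/3390902344 ≈ -0.25329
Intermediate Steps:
E = 264/137 (E = 528*(1/274) = 264/137 ≈ 1.9270)
J(c) = 4 + 264/(137*c)
(J(480) - 16502)/(64694 + m(-693, 618/(-95))) = ((4 + (264/137)/480) - 16502)/(64694 + (434 - 618/(-95))) = ((4 + (264/137)*(1/480)) - 16502)/(64694 + (434 - 618*(-1)/95)) = ((4 + 11/2740) - 16502)/(64694 + (434 - 1*(-618/95))) = (10971/2740 - 16502)/(64694 + (434 + 618/95)) = -45204509/(2740*(64694 + 41848/95)) = -45204509/(2740*6187778/95) = -45204509/2740*95/6187778 = -858885671/3390902344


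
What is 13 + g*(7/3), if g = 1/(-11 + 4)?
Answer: 38/3 ≈ 12.667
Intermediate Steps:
g = -1/7 (g = 1/(-7) = -1/7 ≈ -0.14286)
13 + g*(7/3) = 13 - 1/3 = 38/3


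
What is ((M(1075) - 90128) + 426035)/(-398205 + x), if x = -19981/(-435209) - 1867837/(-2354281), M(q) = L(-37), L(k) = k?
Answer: -344133839432579230/408001687269124851 ≈ -0.84346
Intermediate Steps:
M(q) = -37
x = 859940361594/1024604279729 (x = -19981*(-1/435209) - 1867837*(-1/2354281) = 19981/435209 + 1867837/2354281 = 859940361594/1024604279729 ≈ 0.83929)
((M(1075) - 90128) + 426035)/(-398205 + x) = ((-37 - 90128) + 426035)/(-398205 + 859940361594/1024604279729) = (-90165 + 426035)/(-408001687269124851/1024604279729) = 335870*(-1024604279729/408001687269124851) = -344133839432579230/408001687269124851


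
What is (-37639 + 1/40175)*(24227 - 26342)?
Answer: 639638106552/8035 ≈ 7.9607e+7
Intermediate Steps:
(-37639 + 1/40175)*(24227 - 26342) = (-37639 + 1/40175)*(-2115) = -1512146824/40175*(-2115) = 639638106552/8035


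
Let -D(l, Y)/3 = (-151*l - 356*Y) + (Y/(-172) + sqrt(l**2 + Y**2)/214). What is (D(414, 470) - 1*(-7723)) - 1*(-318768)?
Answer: 87376103/86 - 3*sqrt(98074)/107 ≈ 1.0160e+6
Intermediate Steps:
D(l, Y) = 453*l - 3*sqrt(Y**2 + l**2)/214 + 183699*Y/172 (D(l, Y) = -3*((-151*l - 356*Y) + (Y/(-172) + sqrt(l**2 + Y**2)/214)) = -3*((-356*Y - 151*l) + (Y*(-1/172) + sqrt(Y**2 + l**2)*(1/214))) = -3*((-356*Y - 151*l) + (-Y/172 + sqrt(Y**2 + l**2)/214)) = -3*(-151*l - 61233*Y/172 + sqrt(Y**2 + l**2)/214) = 453*l - 3*sqrt(Y**2 + l**2)/214 + 183699*Y/172)
(D(414, 470) - 1*(-7723)) - 1*(-318768) = ((453*414 - 3*sqrt(470**2 + 414**2)/214 + (183699/172)*470) - 1*(-7723)) - 1*(-318768) = ((187542 - 3*sqrt(220900 + 171396)/214 + 43169265/86) + 7723) + 318768 = ((187542 - 3*sqrt(98074)/107 + 43169265/86) + 7723) + 318768 = ((59297877/86 - 3*sqrt(98074)/107) + 7723) + 318768 = (59962055/86 - 3*sqrt(98074)/107) + 318768 = 87376103/86 - 3*sqrt(98074)/107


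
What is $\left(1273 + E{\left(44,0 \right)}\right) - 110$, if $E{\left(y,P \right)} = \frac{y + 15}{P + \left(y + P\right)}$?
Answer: $\frac{51231}{44} \approx 1164.3$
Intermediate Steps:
$E{\left(y,P \right)} = \frac{15 + y}{y + 2 P}$ ($E{\left(y,P \right)} = \frac{15 + y}{P + \left(P + y\right)} = \frac{15 + y}{y + 2 P}$)
$\left(1273 + E{\left(44,0 \right)}\right) - 110 = \left(1273 + \frac{15 + 44}{44 + 2 \cdot 0}\right) - 110 = \left(1273 + \frac{1}{44 + 0} \cdot 59\right) - 110 = \left(1273 + \frac{1}{44} \cdot 59\right) - 110 = \left(1273 + \frac{59}{44}\right) - 110 = \frac{56071}{44} - 110 = \frac{51231}{44}$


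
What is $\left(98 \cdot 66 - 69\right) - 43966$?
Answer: $-37567$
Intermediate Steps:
$\left(98 \cdot 66 - 69\right) - 43966 = \left(6468 - 69\right) - 43966 = 6399 - 43966 = -37567$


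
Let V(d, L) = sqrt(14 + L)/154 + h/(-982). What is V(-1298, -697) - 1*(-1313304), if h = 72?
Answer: 644832228/491 + I*sqrt(683)/154 ≈ 1.3133e+6 + 0.1697*I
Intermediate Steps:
V(d, L) = -36/491 + sqrt(14 + L)/154 (V(d, L) = sqrt(14 + L)/154 + 72/(-982) = sqrt(14 + L)*(1/154) + 72*(-1/982) = sqrt(14 + L)/154 - 36/491 = -36/491 + sqrt(14 + L)/154)
V(-1298, -697) - 1*(-1313304) = (-36/491 + sqrt(14 - 697)/154) - 1*(-1313304) = (-36/491 + sqrt(-683)/154) + 1313304 = (-36/491 + (I*sqrt(683))/154) + 1313304 = (-36/491 + I*sqrt(683)/154) + 1313304 = 644832228/491 + I*sqrt(683)/154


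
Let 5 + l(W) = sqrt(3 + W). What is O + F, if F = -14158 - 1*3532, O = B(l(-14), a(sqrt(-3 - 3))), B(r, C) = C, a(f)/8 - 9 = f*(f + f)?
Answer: -17714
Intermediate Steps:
l(W) = -5 + sqrt(3 + W)
a(f) = 72 + 16*f**2 (a(f) = 72 + 8*(f*(f + f)) = 72 + 8*(f*(2*f)) = 72 + 8*(2*f**2) = 72 + 16*f**2)
O = -24 (O = 72 + 16*(sqrt(-3 - 3))**2 = 72 + 16*(sqrt(-6))**2 = 72 + 16*(I*sqrt(6))**2 = 72 + 16*(-6) = 72 - 96 = -24)
F = -17690 (F = -14158 - 3532 = -17690)
O + F = -24 - 17690 = -17714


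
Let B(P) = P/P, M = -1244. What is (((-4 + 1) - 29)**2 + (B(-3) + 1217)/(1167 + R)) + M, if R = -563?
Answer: -65831/302 ≈ -217.98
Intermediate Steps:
B(P) = 1
(((-4 + 1) - 29)**2 + (B(-3) + 1217)/(1167 + R)) + M = (((-4 + 1) - 29)**2 + (1 + 1217)/(1167 - 563)) - 1244 = ((-3 - 29)**2 + 1218/604) - 1244 = ((-32)**2 + 1218*(1/604)) - 1244 = (1024 + 609/302) - 1244 = 309857/302 - 1244 = -65831/302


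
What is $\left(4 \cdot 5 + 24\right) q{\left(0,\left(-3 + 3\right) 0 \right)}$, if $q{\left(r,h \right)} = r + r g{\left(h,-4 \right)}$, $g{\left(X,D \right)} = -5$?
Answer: $0$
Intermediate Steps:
$q{\left(r,h \right)} = - 4 r$ ($q{\left(r,h \right)} = r + r \left(-5\right) = r - 5 r = - 4 r$)
$\left(4 \cdot 5 + 24\right) q{\left(0,\left(-3 + 3\right) 0 \right)} = \left(4 \cdot 5 + 24\right) \left(\left(-4\right) 0\right) = \left(20 + 24\right) 0 = 44 \cdot 0 = 0$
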